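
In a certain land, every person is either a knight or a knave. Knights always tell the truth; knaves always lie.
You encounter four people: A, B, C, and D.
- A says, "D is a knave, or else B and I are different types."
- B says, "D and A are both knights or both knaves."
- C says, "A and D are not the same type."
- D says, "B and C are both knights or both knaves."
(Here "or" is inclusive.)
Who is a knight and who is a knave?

Knights: A and C. Knaves: B and D.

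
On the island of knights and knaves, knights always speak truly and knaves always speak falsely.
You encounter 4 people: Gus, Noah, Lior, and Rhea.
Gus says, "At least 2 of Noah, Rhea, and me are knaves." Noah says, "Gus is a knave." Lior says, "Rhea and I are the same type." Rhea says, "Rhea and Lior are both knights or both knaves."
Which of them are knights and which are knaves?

Since Gus is a knave, "at least 2 of Noah, Rhea, and me are knaves" needs to be false, which holds.
Noah (knight): "Gus is a knave" — True. ✓
Lior is a knight, so "Rhea and I are the same type" must be True — and it is.
Rhea (knight): "Rhea and Lior are both knights or both knaves" — True. ✓

Gus is a knave, Noah is a knight, Lior is a knight, and Rhea is a knight.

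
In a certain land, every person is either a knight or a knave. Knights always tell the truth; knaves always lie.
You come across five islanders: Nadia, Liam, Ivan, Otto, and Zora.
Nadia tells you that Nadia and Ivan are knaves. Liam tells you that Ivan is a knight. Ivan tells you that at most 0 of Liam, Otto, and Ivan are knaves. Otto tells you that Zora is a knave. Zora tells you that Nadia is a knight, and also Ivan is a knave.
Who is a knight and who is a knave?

Nadia is a knave, Liam is a knight, Ivan is a knight, Otto is a knight, and Zora is a knave.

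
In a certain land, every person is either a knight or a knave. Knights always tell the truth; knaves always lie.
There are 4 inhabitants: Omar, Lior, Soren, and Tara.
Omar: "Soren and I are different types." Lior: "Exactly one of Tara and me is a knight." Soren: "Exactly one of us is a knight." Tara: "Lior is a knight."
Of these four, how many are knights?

0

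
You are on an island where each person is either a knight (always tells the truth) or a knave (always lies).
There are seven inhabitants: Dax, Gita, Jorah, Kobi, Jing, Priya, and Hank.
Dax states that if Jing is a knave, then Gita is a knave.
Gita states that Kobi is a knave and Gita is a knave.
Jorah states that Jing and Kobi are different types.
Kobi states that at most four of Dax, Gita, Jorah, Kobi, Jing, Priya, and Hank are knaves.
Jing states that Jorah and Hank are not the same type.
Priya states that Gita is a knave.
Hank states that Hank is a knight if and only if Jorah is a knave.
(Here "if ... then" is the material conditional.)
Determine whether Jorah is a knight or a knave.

Consistent assignments: {Dax=knight, Gita=knave, Jorah=knave, Kobi=knight, Jing=knight, Priya=knight, Hank=knight}
In every consistent assignment, Jorah is a knave.

Jorah is a knave.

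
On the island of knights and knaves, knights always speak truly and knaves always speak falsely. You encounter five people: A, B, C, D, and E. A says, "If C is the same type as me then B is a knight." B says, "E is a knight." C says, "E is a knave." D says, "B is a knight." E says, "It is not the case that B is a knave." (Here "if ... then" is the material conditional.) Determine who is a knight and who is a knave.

Knights: A, B, D, and E. Knaves: C.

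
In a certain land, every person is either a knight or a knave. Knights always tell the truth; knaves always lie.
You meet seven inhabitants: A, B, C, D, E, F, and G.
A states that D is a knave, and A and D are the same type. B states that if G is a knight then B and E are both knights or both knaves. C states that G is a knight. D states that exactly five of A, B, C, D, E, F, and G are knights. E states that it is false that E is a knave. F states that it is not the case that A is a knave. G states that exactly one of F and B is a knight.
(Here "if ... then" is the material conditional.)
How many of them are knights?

5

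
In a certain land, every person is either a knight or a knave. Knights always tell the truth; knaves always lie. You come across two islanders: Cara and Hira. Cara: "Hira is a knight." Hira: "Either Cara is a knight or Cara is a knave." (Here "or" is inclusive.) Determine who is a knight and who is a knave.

Cara is a knight and Hira is a knight.

Cara (knight): "Hira is a knight" — true. ✓
Hira is a knight, and the claim "either Cara is a knight or Cara is a knave" is indeed true.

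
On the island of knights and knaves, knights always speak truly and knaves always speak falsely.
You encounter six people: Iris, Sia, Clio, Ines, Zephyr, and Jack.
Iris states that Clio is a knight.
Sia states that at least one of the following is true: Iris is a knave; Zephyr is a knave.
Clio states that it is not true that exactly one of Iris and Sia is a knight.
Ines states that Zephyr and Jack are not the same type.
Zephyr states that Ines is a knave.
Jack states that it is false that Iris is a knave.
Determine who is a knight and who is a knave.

Iris is a knight; "Clio is a knight" is true, as required.
Sia is a knight, so "at least one of the following is true: Iris is a knave; Zephyr is a knave" must be true — and it is.
Clio (knight): "it is not true that exactly one of Iris and Sia is a knight" — true. ✓
Ines is a knight, so "Zephyr and Jack are not the same type" must be true — and it is.
Zephyr is a knave, and the claim "Ines is a knave" is indeed false.
Jack is a knight; "it is false that Iris is a knave" is true, as required.

Iris is a knight, Sia is a knight, Clio is a knight, Ines is a knight, Zephyr is a knave, and Jack is a knight.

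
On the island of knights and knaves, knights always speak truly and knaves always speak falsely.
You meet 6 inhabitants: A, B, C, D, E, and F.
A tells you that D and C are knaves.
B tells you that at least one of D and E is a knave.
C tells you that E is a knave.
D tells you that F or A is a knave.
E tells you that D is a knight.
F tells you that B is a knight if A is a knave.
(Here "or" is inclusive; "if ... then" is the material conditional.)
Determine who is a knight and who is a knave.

A is a knave, B is a knave, C is a knave, D is a knight, E is a knight, and F is a knave.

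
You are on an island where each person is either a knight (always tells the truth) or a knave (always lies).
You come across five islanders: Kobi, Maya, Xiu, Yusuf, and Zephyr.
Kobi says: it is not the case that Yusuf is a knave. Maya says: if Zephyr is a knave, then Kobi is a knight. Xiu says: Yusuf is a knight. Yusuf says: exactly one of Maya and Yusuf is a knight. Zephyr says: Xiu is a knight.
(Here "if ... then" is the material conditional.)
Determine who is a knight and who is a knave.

Kobi is a knave, Maya is a knave, Xiu is a knave, Yusuf is a knave, and Zephyr is a knave.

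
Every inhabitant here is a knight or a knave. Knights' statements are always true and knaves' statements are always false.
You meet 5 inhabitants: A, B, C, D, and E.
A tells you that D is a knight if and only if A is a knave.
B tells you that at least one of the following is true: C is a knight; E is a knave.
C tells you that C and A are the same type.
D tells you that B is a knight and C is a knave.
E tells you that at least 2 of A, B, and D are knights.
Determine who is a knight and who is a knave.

A is a knight, B is a knight, C is a knight, D is a knave, and E is a knight.

As a knight, A's statement "D is a knight if and only if A is a knave" should be true; it is.
As a knight, B's statement "at least one of the following is true: C is a knight; E is a knave" should be true; it is.
C is a knight; "C and A are the same type" is true, as required.
Since D is a knave, "B is a knight and C is a knave" needs to be false, which holds.
E is a knight, so "at least 2 of A, B, and D are knights" must be true — and it is.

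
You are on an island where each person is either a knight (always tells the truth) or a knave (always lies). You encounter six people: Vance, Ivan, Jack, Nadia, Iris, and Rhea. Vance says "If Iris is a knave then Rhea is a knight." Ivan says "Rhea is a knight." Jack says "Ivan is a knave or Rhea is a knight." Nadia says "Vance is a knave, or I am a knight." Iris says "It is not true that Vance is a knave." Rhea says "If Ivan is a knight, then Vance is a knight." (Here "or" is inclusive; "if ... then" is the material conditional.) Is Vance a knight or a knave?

Vance is a knight.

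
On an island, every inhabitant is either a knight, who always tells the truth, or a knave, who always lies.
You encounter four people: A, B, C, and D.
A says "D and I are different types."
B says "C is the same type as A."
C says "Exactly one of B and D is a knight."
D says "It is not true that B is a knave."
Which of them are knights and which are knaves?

A is a knight, B is a knave, C is a knave, and D is a knave.

As a knight, A's statement "D and I are different types" should be true; it is.
As a knave, B's statement "C is the same type as A" should be false; it is.
C (knave): "exactly one of B and D is a knight" — false. ✓
D is a knave, so "it is not true that B is a knave" must be false — and it is.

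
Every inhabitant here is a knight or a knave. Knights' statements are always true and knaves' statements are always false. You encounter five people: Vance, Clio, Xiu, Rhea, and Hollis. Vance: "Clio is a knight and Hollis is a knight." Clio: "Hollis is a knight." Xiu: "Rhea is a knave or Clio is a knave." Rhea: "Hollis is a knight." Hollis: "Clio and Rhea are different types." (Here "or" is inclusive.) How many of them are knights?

1

The unique consistent assignment is Vance=knave, Clio=knave, Xiu=knight, Rhea=knave, Hollis=knave.
That has 1 knight.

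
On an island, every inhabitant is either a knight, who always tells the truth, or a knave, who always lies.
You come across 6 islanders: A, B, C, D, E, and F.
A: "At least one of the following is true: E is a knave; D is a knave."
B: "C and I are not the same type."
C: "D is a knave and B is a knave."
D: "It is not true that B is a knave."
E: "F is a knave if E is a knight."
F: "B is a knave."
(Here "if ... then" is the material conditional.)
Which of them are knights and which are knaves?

A (knave): "at least one of the following is true: E is a knave; D is a knave" — False. ✓
B (knight): "C and I are not the same type" — true. ✓
C is a knave, so "D is a knave and B is a knave" must be False — and it is.
D is a knight; "it is not true that B is a knave" is true, as required.
As a knight, E's statement "F is a knave if E is a knight" should be true; it is.
As a knave, F's statement "B is a knave" should be False; it is.

A is a knave, B is a knight, C is a knave, D is a knight, E is a knight, and F is a knave.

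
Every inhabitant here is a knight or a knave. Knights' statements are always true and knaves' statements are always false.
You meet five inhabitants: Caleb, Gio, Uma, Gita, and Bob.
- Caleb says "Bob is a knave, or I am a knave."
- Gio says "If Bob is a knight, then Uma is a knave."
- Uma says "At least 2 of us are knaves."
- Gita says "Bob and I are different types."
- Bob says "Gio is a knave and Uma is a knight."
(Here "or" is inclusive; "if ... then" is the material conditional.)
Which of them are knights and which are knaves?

Caleb is a knight, so "Bob is a knave, or I am a knave" must be true — and it is.
Gio (knight): "if Bob is a knight, then Uma is a knave" — true. ✓
As a knight, Uma's statement "at least 2 of us are knaves" should be true; it is.
As a knave, Gita's statement "Bob and I are different types" should be false; it is.
As a knave, Bob's statement "Gio is a knave and Uma is a knight" should be false; it is.

Knights: Caleb, Gio, and Uma. Knaves: Gita and Bob.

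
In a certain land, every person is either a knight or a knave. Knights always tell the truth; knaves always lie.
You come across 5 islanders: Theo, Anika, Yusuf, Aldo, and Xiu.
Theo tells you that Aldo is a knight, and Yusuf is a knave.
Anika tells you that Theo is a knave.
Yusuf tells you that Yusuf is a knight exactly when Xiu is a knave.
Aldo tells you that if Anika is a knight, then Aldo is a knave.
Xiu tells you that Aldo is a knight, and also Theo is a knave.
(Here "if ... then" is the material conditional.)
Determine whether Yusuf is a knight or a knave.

Yusuf is a knave.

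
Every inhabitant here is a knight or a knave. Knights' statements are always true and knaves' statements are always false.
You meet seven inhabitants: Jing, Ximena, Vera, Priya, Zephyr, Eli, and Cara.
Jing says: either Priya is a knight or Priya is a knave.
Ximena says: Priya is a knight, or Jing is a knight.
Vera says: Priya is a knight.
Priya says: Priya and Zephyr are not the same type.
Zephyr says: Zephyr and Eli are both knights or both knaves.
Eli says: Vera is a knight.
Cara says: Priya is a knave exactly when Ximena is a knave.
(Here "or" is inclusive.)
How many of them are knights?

6

The unique consistent assignment is Jing=knight, Ximena=knight, Vera=knight, Priya=knight, Zephyr=knave, Eli=knight, Cara=knight.
That has 6 knights.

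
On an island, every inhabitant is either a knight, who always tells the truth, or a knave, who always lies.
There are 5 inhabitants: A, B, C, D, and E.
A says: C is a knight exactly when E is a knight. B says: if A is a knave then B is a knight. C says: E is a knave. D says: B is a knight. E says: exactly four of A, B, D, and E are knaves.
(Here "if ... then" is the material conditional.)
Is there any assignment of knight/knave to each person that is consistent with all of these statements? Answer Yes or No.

Yes

One consistent assignment: A=knave, B=knight, C=knight, D=knight, E=knave.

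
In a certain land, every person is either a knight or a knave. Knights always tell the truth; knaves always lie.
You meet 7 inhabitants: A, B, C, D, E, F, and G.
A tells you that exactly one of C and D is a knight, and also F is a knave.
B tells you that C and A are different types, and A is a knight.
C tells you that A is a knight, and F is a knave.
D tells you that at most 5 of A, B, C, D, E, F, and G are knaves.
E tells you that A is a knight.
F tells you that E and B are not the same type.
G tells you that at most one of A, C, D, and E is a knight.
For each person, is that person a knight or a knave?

A is a knave, so "exactly one of C and D is a knight, and also F is a knave" must be False — and it is.
B (knave): "C and A are different types, and A is a knight" — False. ✓
C (knave): "A is a knight, and F is a knave" — False. ✓
Since D is a knave, "at most 5 of A, B, C, D, E, F, and G are knaves" needs to be False, which holds.
E is a knave, so "A is a knight" must be False — and it is.
F is a knave, and the claim "E and B are not the same type" is indeed False.
Since G is a knight, "at most one of A, C, D, and E is a knight" needs to be true, which holds.

A is a knave, B is a knave, C is a knave, D is a knave, E is a knave, F is a knave, and G is a knight.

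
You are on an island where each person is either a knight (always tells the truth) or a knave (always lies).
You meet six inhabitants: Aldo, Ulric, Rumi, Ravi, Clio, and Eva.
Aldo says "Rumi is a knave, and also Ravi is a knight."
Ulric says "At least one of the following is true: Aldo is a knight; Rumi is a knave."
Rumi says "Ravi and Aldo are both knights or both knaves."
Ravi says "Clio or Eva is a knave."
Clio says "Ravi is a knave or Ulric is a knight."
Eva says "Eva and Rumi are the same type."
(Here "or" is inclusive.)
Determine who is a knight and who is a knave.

Aldo is a knave, Ulric is a knave, Rumi is a knight, Ravi is a knave, Clio is a knight, and Eva is a knight.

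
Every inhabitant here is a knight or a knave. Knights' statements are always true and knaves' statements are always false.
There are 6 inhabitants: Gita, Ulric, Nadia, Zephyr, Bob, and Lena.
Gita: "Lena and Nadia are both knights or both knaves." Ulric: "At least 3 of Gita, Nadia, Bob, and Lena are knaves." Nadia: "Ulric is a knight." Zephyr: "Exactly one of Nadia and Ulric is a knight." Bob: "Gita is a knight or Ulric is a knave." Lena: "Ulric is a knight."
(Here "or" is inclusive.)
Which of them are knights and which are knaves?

Gita is a knight; "Lena and Nadia are both knights or both knaves" is True, as required.
Ulric is a knave, and the claim "at least 3 of Gita, Nadia, Bob, and Lena are knaves" is indeed false.
As a knave, Nadia's statement "Ulric is a knight" should be false; it is.
Since Zephyr is a knave, "exactly one of Nadia and Ulric is a knight" needs to be false, which holds.
As a knight, Bob's statement "Gita is a knight or Ulric is a knave" should be True; it is.
Lena (knave): "Ulric is a knight" — false. ✓

Gita is a knight, Ulric is a knave, Nadia is a knave, Zephyr is a knave, Bob is a knight, and Lena is a knave.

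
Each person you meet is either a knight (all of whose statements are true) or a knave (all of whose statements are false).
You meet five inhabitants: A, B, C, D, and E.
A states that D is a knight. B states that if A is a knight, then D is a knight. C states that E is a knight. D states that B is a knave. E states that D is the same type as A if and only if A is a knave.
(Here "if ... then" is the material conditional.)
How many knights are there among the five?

3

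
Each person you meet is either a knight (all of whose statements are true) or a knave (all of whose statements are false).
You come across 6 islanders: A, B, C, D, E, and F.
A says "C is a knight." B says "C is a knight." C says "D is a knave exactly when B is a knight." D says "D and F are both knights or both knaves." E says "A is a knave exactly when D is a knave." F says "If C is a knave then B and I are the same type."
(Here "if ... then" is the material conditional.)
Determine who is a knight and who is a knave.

Knights: A, B, C, and F. Knaves: D and E.

Since A is a knight, "C is a knight" needs to be True, which holds.
As a knight, B's statement "C is a knight" should be True; it is.
C (knight): "D is a knave exactly when B is a knight" — True. ✓
D (knave): "D and F are both knights or both knaves" — false. ✓
E is a knave, and the claim "A is a knave exactly when D is a knave" is indeed false.
F is a knight; "if C is a knave then B and I are the same type" is True, as required.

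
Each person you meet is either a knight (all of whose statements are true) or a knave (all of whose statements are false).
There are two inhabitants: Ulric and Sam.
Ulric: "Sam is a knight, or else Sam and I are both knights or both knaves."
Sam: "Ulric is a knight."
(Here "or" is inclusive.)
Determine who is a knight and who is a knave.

Ulric is a knight, so "Sam is a knight, or else Sam and I are both knights or both knaves" must be True — and it is.
Since Sam is a knight, "Ulric is a knight" needs to be True, which holds.

Ulric is a knight and Sam is a knight.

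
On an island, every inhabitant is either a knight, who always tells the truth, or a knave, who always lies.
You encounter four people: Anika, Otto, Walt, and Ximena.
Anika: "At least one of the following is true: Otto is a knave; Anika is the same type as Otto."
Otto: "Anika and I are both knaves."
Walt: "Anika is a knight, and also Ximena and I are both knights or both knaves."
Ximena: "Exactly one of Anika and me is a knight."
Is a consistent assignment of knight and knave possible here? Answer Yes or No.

No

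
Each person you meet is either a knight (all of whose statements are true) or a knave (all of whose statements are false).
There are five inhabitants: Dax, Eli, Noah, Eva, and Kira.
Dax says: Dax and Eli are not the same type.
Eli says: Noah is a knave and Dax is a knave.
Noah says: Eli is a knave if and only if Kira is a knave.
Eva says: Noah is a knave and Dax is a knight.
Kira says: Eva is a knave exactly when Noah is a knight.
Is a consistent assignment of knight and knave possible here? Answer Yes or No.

Yes

One consistent assignment: Dax=knight, Eli=knave, Noah=knave, Eva=knight, Kira=knight.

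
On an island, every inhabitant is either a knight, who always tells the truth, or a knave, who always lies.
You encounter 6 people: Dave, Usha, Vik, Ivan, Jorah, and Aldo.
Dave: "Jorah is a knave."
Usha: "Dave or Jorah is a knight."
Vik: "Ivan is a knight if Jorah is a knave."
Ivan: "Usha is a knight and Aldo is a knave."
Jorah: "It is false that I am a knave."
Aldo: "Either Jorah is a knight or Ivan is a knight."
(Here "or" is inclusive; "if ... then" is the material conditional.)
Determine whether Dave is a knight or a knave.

Dave is a knave.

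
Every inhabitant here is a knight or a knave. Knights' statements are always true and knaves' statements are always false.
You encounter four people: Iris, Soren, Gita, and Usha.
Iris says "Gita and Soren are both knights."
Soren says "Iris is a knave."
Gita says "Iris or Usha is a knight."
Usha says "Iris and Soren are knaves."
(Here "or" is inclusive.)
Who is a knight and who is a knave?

Knights: Soren. Knaves: Iris, Gita, and Usha.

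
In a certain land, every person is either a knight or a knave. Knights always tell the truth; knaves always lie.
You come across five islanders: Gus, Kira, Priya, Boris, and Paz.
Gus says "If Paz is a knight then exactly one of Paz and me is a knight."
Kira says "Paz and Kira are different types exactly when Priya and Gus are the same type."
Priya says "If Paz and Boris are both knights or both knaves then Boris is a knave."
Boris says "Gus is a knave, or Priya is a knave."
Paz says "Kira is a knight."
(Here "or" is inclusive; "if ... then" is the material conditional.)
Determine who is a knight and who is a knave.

Gus is a knight, Kira is a knave, Priya is a knight, Boris is a knave, and Paz is a knave.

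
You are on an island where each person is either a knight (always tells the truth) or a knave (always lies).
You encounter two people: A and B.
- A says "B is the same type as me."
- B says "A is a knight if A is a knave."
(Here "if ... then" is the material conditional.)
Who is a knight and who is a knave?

Knights: A and B. Knaves: none.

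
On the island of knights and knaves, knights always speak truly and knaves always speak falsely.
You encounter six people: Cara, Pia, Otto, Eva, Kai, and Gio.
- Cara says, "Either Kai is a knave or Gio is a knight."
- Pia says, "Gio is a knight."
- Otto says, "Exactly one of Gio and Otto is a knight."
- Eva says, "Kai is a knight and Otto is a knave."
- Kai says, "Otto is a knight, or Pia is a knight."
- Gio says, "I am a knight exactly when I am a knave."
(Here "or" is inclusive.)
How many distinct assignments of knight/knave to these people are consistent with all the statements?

2

Consistent assignments:
  Cara=knight, Pia=knave, Otto=knave, Eva=knave, Kai=knave, Gio=knave
  Cara=knave, Pia=knave, Otto=knight, Eva=knave, Kai=knight, Gio=knave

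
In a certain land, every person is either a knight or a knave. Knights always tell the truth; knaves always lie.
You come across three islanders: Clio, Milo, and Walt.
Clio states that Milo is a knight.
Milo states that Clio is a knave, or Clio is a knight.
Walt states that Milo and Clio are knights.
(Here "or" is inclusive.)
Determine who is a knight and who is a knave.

Clio is a knight, Milo is a knight, and Walt is a knight.

Suppose Clio is a knave. Then Clio's statement "Milo is a knight" would have to be false. Checking the 4 ways to assign the others, none is consistent with every speaker.
(For instance, with Milo=knight, Walt=knight, Clio's claim "Milo is a knight" comes out true where it would need to be false.)
So Clio must be a knight, making "Milo is a knight" true. Taking Clio=knight, Milo=knight, Walt=knight, each remaining statement checks out:
  Milo (knight): "Clio is a knave, or Clio is a knight" — true. ✓
  Walt (knight): "Milo and Clio are knights" — true. ✓
This is the unique consistent assignment.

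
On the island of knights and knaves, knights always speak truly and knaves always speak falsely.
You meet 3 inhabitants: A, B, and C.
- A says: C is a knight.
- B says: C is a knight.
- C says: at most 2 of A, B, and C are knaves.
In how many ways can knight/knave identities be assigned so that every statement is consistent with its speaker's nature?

2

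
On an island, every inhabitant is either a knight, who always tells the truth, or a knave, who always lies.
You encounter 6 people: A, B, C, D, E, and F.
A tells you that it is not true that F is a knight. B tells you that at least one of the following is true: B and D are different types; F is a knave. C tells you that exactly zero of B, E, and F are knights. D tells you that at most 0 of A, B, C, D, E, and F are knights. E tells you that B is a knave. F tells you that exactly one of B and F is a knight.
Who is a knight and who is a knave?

Knights: E and F. Knaves: A, B, C, and D.

As a knave, A's statement "it is not true that F is a knight" should be False; it is.
B (knave): "at least one of the following is true: B and D are different types; F is a knave" — False. ✓
Since C is a knave, "exactly zero of B, E, and F are knights" needs to be False, which holds.
D is a knave; "at most 0 of A, B, C, D, E, and F are knights" is False, as required.
E is a knight; "B is a knave" is True, as required.
F is a knight, so "exactly one of B and F is a knight" must be True — and it is.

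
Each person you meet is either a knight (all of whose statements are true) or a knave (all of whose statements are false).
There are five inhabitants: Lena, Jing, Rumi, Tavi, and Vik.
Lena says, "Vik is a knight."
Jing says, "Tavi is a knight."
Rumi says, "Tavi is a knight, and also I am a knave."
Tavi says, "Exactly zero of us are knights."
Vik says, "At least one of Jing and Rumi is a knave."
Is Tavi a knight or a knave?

Consistent assignments: {Lena=knight, Jing=knave, Rumi=knave, Tavi=knave, Vik=knight}
In every consistent assignment, Tavi is a knave.

Tavi is a knave.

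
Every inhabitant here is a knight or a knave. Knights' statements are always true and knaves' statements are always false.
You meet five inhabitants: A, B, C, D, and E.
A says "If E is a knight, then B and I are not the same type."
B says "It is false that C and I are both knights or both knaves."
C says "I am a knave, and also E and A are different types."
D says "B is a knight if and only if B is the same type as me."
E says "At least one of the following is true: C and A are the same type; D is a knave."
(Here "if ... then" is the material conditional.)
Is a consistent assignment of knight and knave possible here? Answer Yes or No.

Yes

One consistent assignment: A=knight, B=knave, C=knave, D=knave, E=knight.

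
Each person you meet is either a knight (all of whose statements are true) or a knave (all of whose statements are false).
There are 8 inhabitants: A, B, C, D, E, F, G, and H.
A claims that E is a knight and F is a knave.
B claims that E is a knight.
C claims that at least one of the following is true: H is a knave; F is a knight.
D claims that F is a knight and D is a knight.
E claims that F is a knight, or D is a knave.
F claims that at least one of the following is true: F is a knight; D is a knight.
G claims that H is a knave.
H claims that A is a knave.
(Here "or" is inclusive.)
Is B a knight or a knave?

B is a knight.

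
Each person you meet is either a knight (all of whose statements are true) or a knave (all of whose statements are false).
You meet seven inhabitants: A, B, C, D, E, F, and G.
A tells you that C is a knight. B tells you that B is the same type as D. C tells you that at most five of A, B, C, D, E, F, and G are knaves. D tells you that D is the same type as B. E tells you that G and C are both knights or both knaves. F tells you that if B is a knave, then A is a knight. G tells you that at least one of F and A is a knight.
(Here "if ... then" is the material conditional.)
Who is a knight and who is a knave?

A is a knight, B is a knight, C is a knight, D is a knight, E is a knight, F is a knight, and G is a knight.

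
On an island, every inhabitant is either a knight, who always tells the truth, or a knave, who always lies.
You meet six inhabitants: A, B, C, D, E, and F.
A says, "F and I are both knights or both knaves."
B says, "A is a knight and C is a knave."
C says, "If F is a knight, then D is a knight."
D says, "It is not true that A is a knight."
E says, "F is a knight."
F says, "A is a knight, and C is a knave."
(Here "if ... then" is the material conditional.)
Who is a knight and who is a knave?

A is a knight, B is a knight, C is a knave, D is a knave, E is a knight, and F is a knight.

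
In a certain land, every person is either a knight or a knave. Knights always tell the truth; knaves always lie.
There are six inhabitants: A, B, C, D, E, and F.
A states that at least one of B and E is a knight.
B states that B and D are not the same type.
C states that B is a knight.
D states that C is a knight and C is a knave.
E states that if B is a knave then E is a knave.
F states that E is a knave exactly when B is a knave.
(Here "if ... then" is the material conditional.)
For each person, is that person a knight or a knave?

A is a knight, B is a knight, C is a knight, D is a knave, E is a knight, and F is a knight.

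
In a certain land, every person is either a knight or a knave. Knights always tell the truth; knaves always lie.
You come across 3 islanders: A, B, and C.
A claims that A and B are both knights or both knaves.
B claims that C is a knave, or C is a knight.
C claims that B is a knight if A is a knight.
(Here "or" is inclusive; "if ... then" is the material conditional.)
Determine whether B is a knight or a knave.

B is a knight.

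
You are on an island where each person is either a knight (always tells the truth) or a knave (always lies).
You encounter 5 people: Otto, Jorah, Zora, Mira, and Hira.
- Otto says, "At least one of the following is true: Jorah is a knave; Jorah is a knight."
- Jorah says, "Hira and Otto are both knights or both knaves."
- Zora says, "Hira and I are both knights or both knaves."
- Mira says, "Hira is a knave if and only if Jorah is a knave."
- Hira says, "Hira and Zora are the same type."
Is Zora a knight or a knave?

Zora is a knight.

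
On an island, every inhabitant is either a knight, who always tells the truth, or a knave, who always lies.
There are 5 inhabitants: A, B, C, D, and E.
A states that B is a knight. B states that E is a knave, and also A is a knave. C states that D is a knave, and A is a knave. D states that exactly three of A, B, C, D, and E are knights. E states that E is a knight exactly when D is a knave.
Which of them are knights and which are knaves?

A is a knave, and the claim "B is a knight" is indeed false.
B is a knave, and the claim "E is a knave, and also A is a knave" is indeed false.
Since C is a knight, "D is a knave, and A is a knave" needs to be true, which holds.
Since D is a knave, "exactly three of A, B, C, D, and E are knights" needs to be false, which holds.
E is a knight; "E is a knight exactly when D is a knave" is true, as required.

A is a knave, B is a knave, C is a knight, D is a knave, and E is a knight.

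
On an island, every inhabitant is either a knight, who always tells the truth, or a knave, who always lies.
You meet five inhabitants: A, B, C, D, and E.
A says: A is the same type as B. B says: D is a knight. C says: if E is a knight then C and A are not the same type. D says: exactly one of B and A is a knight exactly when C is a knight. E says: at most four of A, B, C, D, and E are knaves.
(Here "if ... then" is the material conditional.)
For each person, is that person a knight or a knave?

Knights: B, C, D, and E. Knaves: A.

A is a knave; "A is the same type as B" is false, as required.
B is a knight, and the claim "D is a knight" is indeed true.
C is a knight; "if E is a knight then C and A are not the same type" is true, as required.
D is a knight, and the claim "exactly one of B and A is a knight exactly when C is a knight" is indeed true.
Since E is a knight, "at most four of A, B, C, D, and E are knaves" needs to be true, which holds.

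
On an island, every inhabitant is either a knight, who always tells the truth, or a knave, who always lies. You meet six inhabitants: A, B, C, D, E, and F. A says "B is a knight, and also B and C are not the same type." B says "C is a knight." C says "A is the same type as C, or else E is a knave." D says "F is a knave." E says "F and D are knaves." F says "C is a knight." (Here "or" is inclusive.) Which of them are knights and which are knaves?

A (knave): "B is a knight, and also B and C are not the same type" — false. ✓
B (knight): "C is a knight" — True. ✓
Since C is a knight, "A is the same type as C, or else E is a knave" needs to be True, which holds.
As a knave, D's statement "F is a knave" should be false; it is.
E is a knave, so "F and D are knaves" must be false — and it is.
As a knight, F's statement "C is a knight" should be True; it is.

A is a knave, B is a knight, C is a knight, D is a knave, E is a knave, and F is a knight.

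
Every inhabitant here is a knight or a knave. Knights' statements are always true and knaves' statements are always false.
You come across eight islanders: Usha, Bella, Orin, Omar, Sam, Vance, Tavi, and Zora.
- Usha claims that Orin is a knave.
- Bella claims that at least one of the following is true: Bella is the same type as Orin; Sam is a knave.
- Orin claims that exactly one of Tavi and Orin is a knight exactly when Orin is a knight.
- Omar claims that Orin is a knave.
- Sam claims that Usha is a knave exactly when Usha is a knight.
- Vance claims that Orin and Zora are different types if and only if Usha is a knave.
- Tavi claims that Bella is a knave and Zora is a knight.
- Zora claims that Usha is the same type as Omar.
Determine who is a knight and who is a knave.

Knights: Bella, Orin, and Zora. Knaves: Usha, Omar, Sam, Vance, and Tavi.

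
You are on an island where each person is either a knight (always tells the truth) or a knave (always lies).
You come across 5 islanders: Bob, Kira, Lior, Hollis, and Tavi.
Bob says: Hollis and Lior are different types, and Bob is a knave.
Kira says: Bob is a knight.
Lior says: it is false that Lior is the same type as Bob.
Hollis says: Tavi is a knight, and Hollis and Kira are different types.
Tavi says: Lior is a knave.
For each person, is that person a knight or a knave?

Suppose Bob is a knight. Then Bob's statement "Hollis and Lior are different types, and Bob is a knave" would have to be true. Checking the 16 ways to assign the others, none is consistent with every speaker.
(For instance, with Kira=knave, Lior=knave, Hollis=knave, Tavi=knight, Bob's claim "Hollis and Lior are different types, and Bob is a knave" comes out false where it would need to be true.)
So Bob must be a knave, making "Hollis and Lior are different types, and Bob is a knave" false. Taking Bob=knave, Kira=knave, Lior=knave, Hollis=knave, Tavi=knight, each remaining statement checks out:
  Kira (knave): "Bob is a knight" — false. ✓
  Lior (knave): "it is false that Lior is the same type as Bob" — false. ✓
  Hollis (knave): "Tavi is a knight, and Hollis and Kira are different types" — false. ✓
  Tavi (knight): "Lior is a knave" — true. ✓
This is the unique consistent assignment.

Bob is a knave, Kira is a knave, Lior is a knave, Hollis is a knave, and Tavi is a knight.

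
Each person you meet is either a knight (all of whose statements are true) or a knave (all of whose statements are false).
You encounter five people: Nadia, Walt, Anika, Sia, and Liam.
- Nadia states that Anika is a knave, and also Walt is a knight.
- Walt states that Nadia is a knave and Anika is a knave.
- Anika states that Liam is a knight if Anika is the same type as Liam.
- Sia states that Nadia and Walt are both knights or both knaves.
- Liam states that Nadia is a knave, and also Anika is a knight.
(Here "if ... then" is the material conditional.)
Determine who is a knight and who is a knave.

Nadia is a knave; "Anika is a knave, and also Walt is a knight" is False, as required.
As a knave, Walt's statement "Nadia is a knave and Anika is a knave" should be False; it is.
As a knight, Anika's statement "Liam is a knight if Anika is the same type as Liam" should be True; it is.
Sia is a knight; "Nadia and Walt are both knights or both knaves" is True, as required.
Liam is a knight, so "Nadia is a knave, and also Anika is a knight" must be True — and it is.

Nadia is a knave, Walt is a knave, Anika is a knight, Sia is a knight, and Liam is a knight.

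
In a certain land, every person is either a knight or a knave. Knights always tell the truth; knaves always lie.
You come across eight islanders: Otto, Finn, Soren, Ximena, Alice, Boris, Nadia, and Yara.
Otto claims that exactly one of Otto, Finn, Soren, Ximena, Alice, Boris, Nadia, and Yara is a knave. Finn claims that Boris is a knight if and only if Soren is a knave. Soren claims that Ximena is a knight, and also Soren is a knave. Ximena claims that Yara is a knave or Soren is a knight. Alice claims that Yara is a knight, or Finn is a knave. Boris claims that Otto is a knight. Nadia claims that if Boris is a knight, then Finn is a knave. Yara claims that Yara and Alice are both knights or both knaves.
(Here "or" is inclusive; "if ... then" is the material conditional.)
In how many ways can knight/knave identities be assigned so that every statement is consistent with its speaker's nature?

1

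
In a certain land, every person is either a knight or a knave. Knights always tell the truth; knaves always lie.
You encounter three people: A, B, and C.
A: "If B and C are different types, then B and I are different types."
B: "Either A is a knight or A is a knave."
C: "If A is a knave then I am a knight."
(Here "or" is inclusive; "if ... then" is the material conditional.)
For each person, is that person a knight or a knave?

A is a knight, B is a knight, and C is a knight.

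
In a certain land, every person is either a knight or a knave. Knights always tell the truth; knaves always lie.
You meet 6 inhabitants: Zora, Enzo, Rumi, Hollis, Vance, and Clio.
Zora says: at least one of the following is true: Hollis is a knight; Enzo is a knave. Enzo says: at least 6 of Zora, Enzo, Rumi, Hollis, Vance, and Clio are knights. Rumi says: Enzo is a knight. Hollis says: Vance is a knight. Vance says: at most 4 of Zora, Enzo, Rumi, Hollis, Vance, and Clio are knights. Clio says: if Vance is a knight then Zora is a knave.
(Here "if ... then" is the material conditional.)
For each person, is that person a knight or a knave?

As a knight, Zora's statement "at least one of the following is true: Hollis is a knight; Enzo is a knave" should be true; it is.
Enzo (knave): "at least 6 of Zora, Enzo, Rumi, Hollis, Vance, and Clio are knights" — False. ✓
Rumi is a knave, so "Enzo is a knight" must be False — and it is.
Hollis is a knight, so "Vance is a knight" must be true — and it is.
Vance is a knight; "at most 4 of Zora, Enzo, Rumi, Hollis, Vance, and Clio are knights" is true, as required.
Since Clio is a knave, "if Vance is a knight then Zora is a knave" needs to be False, which holds.

Knights: Zora, Hollis, and Vance. Knaves: Enzo, Rumi, and Clio.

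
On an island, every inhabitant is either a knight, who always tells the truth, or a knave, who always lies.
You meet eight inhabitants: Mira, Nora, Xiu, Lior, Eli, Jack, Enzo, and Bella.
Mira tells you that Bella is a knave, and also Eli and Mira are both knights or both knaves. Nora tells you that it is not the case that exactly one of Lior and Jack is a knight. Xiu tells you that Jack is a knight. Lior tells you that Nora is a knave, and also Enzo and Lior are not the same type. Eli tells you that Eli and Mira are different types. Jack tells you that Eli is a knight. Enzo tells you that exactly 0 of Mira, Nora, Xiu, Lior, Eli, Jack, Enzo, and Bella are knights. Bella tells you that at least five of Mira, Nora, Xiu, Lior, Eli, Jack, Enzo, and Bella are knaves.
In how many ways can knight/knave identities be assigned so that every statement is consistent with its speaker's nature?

2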